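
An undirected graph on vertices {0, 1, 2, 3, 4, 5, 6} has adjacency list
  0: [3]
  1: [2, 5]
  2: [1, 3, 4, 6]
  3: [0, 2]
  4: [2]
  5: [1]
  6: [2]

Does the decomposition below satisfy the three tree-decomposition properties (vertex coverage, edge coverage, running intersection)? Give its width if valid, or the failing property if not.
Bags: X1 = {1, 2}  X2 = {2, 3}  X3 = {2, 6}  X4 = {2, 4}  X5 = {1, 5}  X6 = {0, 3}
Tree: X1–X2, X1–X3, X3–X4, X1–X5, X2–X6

Checking the three conditions: (i) the bags cover all of {0, 1, 2, 3, 4, 5, 6}; (ii) for each edge, some bag contains both endpoints; (iii) the bags containing any fixed vertex form a subtree. All hold, so the decomposition is valid with width 2 − 1 = 1.

Yes; width 1.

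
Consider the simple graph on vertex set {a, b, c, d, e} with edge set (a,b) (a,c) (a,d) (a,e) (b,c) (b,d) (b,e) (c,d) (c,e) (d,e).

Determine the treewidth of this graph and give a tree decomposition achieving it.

Treewidth 4.
Bags: B1 = {a, b, c, d, e}
Tree: (single bag)

A single bag containing all 5 vertices is trivially a valid decomposition of width 4. For the lower bound, the 5 vertices {a, b, c, d, e} are pairwise adjacent, and any tree decomposition puts a clique entirely inside one bag — forcing width ≥ 4. Combining the bounds, tw(G) = 4.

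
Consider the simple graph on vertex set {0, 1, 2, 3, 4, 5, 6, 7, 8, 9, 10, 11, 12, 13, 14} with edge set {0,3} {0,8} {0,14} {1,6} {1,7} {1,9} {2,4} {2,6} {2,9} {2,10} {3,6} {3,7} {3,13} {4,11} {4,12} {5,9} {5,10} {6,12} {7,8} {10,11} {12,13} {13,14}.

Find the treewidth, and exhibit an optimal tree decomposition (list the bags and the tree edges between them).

Treewidth 3.
Bags: B1 = {0, 7, 8, 14}  B2 = {0, 3, 7, 14}  B3 = {3, 7, 13, 14}  B4 = {1, 3, 7, 13}  B5 = {1, 3, 6, 13}  B6 = {1, 6, 12, 13}  B7 = {1, 6, 9, 12}  B8 = {2, 6, 9, 12}  B9 = {2, 4, 9, 12}  B10 = {2, 4, 5, 9}  B11 = {2, 4, 5, 10}  B12 = {4, 5, 10, 11}
Tree: B1–B2, B2–B3, B3–B4, B4–B5, B5–B6, B6–B7, B7–B8, B8–B9, B9–B10, B10–B11, B11–B12

Each bag holds 4 vertices, so the decomposition has width 3, which upper-bounds the treewidth. For the lower bound: the 4 vertex sets {0,8,14}, {7}, {3}, {1,6,12,13} are disjoint, each induces a connected subgraph, and every pair is joined by at least one edge of G. Contracting each set to a single vertex therefore yields K_{4} as a minor, and since treewidth is minor-monotone, tw(G) ≥ tw(K_{4}) = 3. Combining the bounds, tw(G) = 3.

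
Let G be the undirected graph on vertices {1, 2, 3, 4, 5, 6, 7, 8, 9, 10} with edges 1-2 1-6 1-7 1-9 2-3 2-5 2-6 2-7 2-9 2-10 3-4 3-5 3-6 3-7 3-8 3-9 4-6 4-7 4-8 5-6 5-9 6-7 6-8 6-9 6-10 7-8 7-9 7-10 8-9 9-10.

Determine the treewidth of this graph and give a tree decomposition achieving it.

The largest bag has 5 vertices, giving width 4; this decomposition certifies tw(G) ≤ 4. For the lower bound, the 5 vertices {2, 3, 5, 6, 9} are pairwise adjacent, and any tree decomposition puts a clique entirely inside one bag — forcing width ≥ 4. Combining the bounds, tw(G) = 4.

Treewidth 4.
Bags: B1 = {3, 6, 7, 8, 9}  B2 = {2, 3, 6, 7, 9}  B3 = {3, 4, 6, 7, 8}  B4 = {2, 6, 7, 9, 10}  B5 = {2, 3, 5, 6, 9}  B6 = {1, 2, 6, 7, 9}
Tree: B1–B2, B1–B3, B2–B4, B2–B5, B4–B6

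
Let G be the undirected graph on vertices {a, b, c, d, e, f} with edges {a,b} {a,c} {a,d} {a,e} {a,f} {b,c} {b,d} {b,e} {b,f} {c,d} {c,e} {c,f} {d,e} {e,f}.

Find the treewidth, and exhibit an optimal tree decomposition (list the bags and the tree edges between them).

Treewidth 4.
One optimal decomposition is:
Bags: B1 = {a, b, c, e, f}  B2 = {a, b, c, d, e}
Tree: B1–B2

The largest bag has 5 vertices, giving width 4; this decomposition certifies tw(G) ≤ 4. For the lower bound, the 5 vertices {a, b, c, d, e} are pairwise adjacent, and any tree decomposition puts a clique entirely inside one bag — forcing width ≥ 4. Therefore the treewidth is 4.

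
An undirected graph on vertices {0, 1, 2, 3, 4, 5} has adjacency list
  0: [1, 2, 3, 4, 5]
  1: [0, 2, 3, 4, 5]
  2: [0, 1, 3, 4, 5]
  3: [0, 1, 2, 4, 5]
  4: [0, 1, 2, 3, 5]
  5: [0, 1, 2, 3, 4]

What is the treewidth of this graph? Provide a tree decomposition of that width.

Treewidth 5.
One such decomposition:
Bags: B1 = {0, 1, 2, 3, 4, 5}
Tree: (single bag)

A single bag containing all 6 vertices is trivially a valid decomposition of width 5. For the lower bound, the 6 vertices {0, 1, 2, 3, 4, 5} are pairwise adjacent, and any tree decomposition puts a clique entirely inside one bag — forcing width ≥ 5. Hence tw(G) = 5 exactly.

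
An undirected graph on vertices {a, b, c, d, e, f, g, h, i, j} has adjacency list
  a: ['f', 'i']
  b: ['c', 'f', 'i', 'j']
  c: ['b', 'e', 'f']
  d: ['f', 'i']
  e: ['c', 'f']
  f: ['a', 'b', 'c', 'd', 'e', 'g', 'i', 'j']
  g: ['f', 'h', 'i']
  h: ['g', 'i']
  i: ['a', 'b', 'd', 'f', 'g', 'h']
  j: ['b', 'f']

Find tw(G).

2

A width-2 tree decomposition is:
Bags: B1 = {b, f, i}  B2 = {f, g, i}  B3 = {b, c, f}  B4 = {c, e, f}  B5 = {a, f, i}  B6 = {b, f, j}  B7 = {d, f, i}  B8 = {g, h, i}
Tree: B1–B2, B1–B3, B3–B4, B1–B5, B3–B6, B2–B7, B2–B8
Each bag holds 3 vertices, so the decomposition has width 2, which upper-bounds the treewidth. Conversely, {g, h, i} is a clique of size 3, and the vertices of any clique must share a bag in every tree decomposition; so some bag has ≥ 3 vertices and tw(G) ≥ 2. Hence tw(G) = 2 exactly.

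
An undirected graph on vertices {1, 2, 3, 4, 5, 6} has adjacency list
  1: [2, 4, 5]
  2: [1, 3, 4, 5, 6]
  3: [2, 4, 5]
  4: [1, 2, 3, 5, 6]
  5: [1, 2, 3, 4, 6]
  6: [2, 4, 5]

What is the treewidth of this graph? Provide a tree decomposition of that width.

Treewidth 3.
One optimal decomposition is:
Bags: B1 = {2, 4, 5, 6}  B2 = {1, 2, 4, 5}  B3 = {2, 3, 4, 5}
Tree: B1–B2, B2–B3

The largest bag has 4 vertices, giving width 3; this decomposition certifies tw(G) ≤ 3. For the lower bound, the 4 vertices {1, 2, 4, 5} are pairwise adjacent, and any tree decomposition puts a clique entirely inside one bag — forcing width ≥ 3. Combining the bounds, tw(G) = 3.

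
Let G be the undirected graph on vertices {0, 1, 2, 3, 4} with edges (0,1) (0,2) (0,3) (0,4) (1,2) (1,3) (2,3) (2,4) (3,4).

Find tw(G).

A width-3 tree decomposition is:
Bags: B1 = {0, 1, 2, 3}  B2 = {0, 2, 3, 4}
Tree: B1–B2
Every bag has size at most 4, so the width is 4 − 1 = 3 and tw(G) ≤ 3. For the lower bound, the 4 vertices {0, 1, 2, 3} are pairwise adjacent, and any tree decomposition puts a clique entirely inside one bag — forcing width ≥ 3. Combining the bounds, tw(G) = 3.

3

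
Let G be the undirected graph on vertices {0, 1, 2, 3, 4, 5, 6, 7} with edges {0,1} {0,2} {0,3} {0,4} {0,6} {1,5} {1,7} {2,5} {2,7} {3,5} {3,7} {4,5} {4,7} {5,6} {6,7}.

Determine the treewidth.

A width-3 tree decomposition is:
Bags: B1 = {0, 5, 6, 7}  B2 = {0, 3, 5, 7}  B3 = {0, 1, 5, 7}  B4 = {0, 2, 5, 7}  B5 = {0, 4, 5, 7}
Tree: B1–B2, B2–B3, B3–B4, B4–B5
Every bag has size at most 4, so the width is 4 − 1 = 3 and tw(G) ≤ 3. For the lower bound: the 4 vertex sets {5,6}, {3,7}, {0}, {1} are disjoint, each induces a connected subgraph, and every pair is joined by at least one edge of G. Contracting each set to a single vertex therefore yields K_{4} as a minor, and since treewidth is minor-monotone, tw(G) ≥ tw(K_{4}) = 3. Combining the bounds, tw(G) = 3.

3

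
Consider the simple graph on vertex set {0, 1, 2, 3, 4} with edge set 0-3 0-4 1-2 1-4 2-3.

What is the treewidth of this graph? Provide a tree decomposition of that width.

Every bag has size at most 3, so the width is 3 − 1 = 2 and tw(G) ≤ 2. Since 4–1–2–3–0–4 is a cycle in G, G is not acyclic. Forests are exactly the graphs of treewidth ≤ 1, so tw(G) ≥ 2. Combining the bounds, tw(G) = 2.

Treewidth 2.
One optimal decomposition is:
Bags: B1 = {1, 2, 4}  B2 = {2, 3, 4}  B3 = {0, 3, 4}
Tree: B1–B2, B2–B3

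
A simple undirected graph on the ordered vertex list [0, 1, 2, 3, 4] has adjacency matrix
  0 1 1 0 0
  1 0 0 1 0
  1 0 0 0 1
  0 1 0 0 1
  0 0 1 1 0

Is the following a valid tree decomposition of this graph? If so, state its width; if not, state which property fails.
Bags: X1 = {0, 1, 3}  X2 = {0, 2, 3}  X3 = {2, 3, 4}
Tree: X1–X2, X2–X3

Checking the three conditions: (i) the bags cover all of {0, 1, 2, 3, 4}; (ii) for each edge, some bag contains both endpoints; (iii) the bags containing any fixed vertex form a subtree. All hold, so the decomposition is valid with width 3 − 1 = 2.

Yes; width 2.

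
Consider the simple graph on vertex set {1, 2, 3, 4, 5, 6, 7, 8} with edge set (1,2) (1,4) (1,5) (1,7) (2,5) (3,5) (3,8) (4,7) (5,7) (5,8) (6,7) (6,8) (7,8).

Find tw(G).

2

A width-2 tree decomposition is:
Bags: B1 = {1, 5, 7}  B2 = {5, 7, 8}  B3 = {6, 7, 8}  B4 = {3, 5, 8}  B5 = {1, 2, 5}  B6 = {1, 4, 7}
Tree: B1–B2, B2–B3, B2–B4, B1–B5, B1–B6
The largest bag has 3 vertices, giving width 2; this decomposition certifies tw(G) ≤ 2. On the other hand G contains the 3-clique {1, 4, 7}. A clique must lie in a single bag of any decomposition, so no decomposition can have width below 2. Therefore the treewidth is 2.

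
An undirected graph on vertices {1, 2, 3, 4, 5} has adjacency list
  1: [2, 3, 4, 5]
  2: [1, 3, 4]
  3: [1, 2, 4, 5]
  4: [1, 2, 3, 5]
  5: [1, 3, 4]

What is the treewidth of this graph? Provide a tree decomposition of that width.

Treewidth 3.
One such decomposition:
Bags: B1 = {1, 2, 3, 4}  B2 = {1, 3, 4, 5}
Tree: B1–B2

Every bag has size at most 4, so the width is 4 − 1 = 3 and tw(G) ≤ 3. On the other hand G contains the 4-clique {1, 2, 3, 4}. A clique must lie in a single bag of any decomposition, so no decomposition can have width below 3. Hence tw(G) = 3 exactly.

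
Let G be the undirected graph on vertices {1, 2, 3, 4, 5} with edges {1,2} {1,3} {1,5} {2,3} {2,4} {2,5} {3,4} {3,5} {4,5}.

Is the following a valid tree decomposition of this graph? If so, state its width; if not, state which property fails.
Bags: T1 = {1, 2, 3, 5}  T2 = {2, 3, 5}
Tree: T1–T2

A tree decomposition must satisfy three properties: every vertex lies in some bag; for every edge, both endpoints lie together in some bag; and for every vertex, the bags containing it form a connected subtree. Here vertex 4 appears in no bag, so the decomposition is invalid.

No — vertex 4 appears in no bag.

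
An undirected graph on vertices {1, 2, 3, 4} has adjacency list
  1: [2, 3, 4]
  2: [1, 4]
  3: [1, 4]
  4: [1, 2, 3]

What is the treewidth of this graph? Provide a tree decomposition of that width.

Treewidth 2.
One optimal decomposition is:
Bags: B1 = {1, 3, 4}  B2 = {1, 2, 4}
Tree: B1–B2

The largest bag has 3 vertices, giving width 2; this decomposition certifies tw(G) ≤ 2. For the lower bound, the 3 vertices {1, 2, 4} are pairwise adjacent, and any tree decomposition puts a clique entirely inside one bag — forcing width ≥ 2. Therefore the treewidth is 2.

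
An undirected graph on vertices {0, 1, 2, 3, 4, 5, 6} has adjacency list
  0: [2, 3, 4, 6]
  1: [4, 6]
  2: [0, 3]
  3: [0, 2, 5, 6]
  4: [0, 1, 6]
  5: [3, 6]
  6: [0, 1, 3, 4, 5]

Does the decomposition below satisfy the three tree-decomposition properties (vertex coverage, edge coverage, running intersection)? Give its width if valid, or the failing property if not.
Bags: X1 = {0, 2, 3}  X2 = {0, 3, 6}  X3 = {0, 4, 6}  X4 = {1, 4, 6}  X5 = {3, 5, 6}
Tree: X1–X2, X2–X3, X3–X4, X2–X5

Vertex coverage: the bags together contain {0, 1, 2, 3, 4, 5, 6}, the full vertex set. Edge coverage: each edge of G has both endpoints in at least one bag. Running intersection: for every vertex, the bags containing it form a connected subtree. All three properties hold, so this is a valid tree decomposition of width max|bag| − 1 = 2, and hence tw(G) ≤ 2.

Yes; width 2.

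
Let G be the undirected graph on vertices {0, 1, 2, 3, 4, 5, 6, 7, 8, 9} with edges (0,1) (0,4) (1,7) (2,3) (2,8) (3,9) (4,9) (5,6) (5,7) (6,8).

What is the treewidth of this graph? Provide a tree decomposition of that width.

Each bag holds 3 vertices, so the decomposition has width 2, which upper-bounds the treewidth. For the lower bound, G contains the cycle 3–2–8–6–5–7–1–0–4–9–3, so G is not a forest; only forests have treewidth ≤ 1, hence tw(G) ≥ 2. The upper and lower bounds meet at 2, so that is the treewidth.

Treewidth 2.
Bags: B1 = {2, 3, 8}  B2 = {3, 6, 8}  B3 = {3, 5, 6}  B4 = {3, 5, 7}  B5 = {1, 3, 7}  B6 = {0, 1, 3}  B7 = {0, 3, 4}  B8 = {3, 4, 9}
Tree: B1–B2, B2–B3, B3–B4, B4–B5, B5–B6, B6–B7, B7–B8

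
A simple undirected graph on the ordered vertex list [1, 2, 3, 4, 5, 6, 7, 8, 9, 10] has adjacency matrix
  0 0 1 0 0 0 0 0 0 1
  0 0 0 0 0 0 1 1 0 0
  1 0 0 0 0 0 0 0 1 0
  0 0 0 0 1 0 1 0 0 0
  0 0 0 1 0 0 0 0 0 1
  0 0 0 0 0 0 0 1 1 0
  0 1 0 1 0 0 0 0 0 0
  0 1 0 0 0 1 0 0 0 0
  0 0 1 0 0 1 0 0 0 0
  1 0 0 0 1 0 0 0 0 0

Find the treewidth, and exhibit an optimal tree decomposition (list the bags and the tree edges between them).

The largest bag has 3 vertices, giving width 2; this decomposition certifies tw(G) ≤ 2. The edges 4–5–10–1–3–9–6–8–2–7–4 form a cycle, so G is not a tree and its treewidth is at least 2. Combining the bounds, tw(G) = 2.

Treewidth 2.
Bags: B1 = {4, 5, 10}  B2 = {1, 4, 10}  B3 = {1, 3, 4}  B4 = {3, 4, 9}  B5 = {4, 6, 9}  B6 = {4, 6, 8}  B7 = {2, 4, 8}  B8 = {2, 4, 7}
Tree: B1–B2, B2–B3, B3–B4, B4–B5, B5–B6, B6–B7, B7–B8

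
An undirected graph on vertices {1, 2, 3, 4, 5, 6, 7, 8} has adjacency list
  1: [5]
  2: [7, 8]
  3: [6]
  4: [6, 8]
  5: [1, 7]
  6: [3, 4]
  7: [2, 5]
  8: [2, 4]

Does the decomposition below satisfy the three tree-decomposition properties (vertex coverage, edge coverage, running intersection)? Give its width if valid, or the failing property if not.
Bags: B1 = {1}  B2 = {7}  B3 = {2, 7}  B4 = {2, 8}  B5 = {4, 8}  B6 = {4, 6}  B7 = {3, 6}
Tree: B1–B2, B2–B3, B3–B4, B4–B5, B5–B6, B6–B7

No — vertex 5 appears in no bag.

A tree decomposition must satisfy three properties: every vertex lies in some bag; for every edge, both endpoints lie together in some bag; and for every vertex, the bags containing it form a connected subtree. Here vertex 5 appears in no bag, so the decomposition is invalid.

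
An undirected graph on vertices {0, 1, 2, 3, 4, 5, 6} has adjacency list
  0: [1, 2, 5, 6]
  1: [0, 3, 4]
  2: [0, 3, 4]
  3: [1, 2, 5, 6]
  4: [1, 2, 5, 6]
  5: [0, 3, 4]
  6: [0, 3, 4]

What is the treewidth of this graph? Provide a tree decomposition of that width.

The largest bag has 4 vertices, giving width 3; this decomposition certifies tw(G) ≤ 3. For the lower bound: the 4 vertex sets {2,3}, {0,5}, {4}, {6} are disjoint, each induces a connected subgraph, and every pair is joined by at least one edge of G. Contracting each set to a single vertex therefore yields K_{4} as a minor, and since treewidth is minor-monotone, tw(G) ≥ tw(K_{4}) = 3. Combining the bounds, tw(G) = 3.

Treewidth 3.
Bags: B1 = {0, 2, 3, 4}  B2 = {0, 3, 4, 5}  B3 = {0, 3, 4, 6}  B4 = {0, 1, 3, 4}
Tree: B1–B2, B2–B3, B3–B4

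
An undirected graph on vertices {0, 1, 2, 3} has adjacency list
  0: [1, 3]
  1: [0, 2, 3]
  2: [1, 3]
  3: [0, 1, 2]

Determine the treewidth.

A width-2 tree decomposition is:
Bags: B1 = {1, 2, 3}  B2 = {0, 1, 3}
Tree: B1–B2
Every bag has size at most 3, so the width is 3 − 1 = 2 and tw(G) ≤ 2. For the lower bound, the 3 vertices {0, 1, 3} are pairwise adjacent, and any tree decomposition puts a clique entirely inside one bag — forcing width ≥ 2. Combining the bounds, tw(G) = 2.

2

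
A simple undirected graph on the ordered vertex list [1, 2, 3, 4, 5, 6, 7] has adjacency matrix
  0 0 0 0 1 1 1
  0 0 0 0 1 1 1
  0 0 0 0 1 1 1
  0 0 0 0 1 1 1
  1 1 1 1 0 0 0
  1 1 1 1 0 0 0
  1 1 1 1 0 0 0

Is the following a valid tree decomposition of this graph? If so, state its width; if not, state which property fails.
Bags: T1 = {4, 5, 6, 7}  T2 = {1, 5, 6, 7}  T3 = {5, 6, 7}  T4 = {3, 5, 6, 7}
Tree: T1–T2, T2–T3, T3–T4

No — vertex 2 appears in no bag.

A tree decomposition must satisfy three properties: every vertex lies in some bag; for every edge, both endpoints lie together in some bag; and for every vertex, the bags containing it form a connected subtree. Here vertex 2 appears in no bag, so the decomposition is invalid.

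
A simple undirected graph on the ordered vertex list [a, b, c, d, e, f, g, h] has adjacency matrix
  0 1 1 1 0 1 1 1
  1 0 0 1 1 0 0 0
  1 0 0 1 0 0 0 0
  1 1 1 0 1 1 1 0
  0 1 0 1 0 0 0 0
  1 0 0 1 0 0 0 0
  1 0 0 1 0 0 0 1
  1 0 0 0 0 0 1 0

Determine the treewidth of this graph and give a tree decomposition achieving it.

The largest bag has 3 vertices, giving width 2; this decomposition certifies tw(G) ≤ 2. On the other hand G contains the 3-clique {b, d, e}. A clique must lie in a single bag of any decomposition, so no decomposition can have width below 2. Therefore the treewidth is 2.

Treewidth 2.
One such decomposition:
Bags: B1 = {a, b, d}  B2 = {a, d, f}  B3 = {b, d, e}  B4 = {a, c, d}  B5 = {a, d, g}  B6 = {a, g, h}
Tree: B1–B2, B1–B3, B2–B4, B4–B5, B5–B6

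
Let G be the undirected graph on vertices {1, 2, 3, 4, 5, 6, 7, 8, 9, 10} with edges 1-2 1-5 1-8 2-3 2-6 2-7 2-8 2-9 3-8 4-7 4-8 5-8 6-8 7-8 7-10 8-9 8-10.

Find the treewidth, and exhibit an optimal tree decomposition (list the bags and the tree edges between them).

Treewidth 2.
One such decomposition:
Bags: B1 = {1, 5, 8}  B2 = {1, 2, 8}  B3 = {2, 3, 8}  B4 = {2, 8, 9}  B5 = {2, 7, 8}  B6 = {4, 7, 8}  B7 = {2, 6, 8}  B8 = {7, 8, 10}
Tree: B1–B2, B2–B3, B3–B4, B4–B5, B5–B6, B2–B7, B5–B8

Each bag holds 3 vertices, so the decomposition has width 2, which upper-bounds the treewidth. Conversely, {1, 2, 8} is a clique of size 3, and the vertices of any clique must share a bag in every tree decomposition; so some bag has ≥ 3 vertices and tw(G) ≥ 2. The upper and lower bounds meet at 2, so that is the treewidth.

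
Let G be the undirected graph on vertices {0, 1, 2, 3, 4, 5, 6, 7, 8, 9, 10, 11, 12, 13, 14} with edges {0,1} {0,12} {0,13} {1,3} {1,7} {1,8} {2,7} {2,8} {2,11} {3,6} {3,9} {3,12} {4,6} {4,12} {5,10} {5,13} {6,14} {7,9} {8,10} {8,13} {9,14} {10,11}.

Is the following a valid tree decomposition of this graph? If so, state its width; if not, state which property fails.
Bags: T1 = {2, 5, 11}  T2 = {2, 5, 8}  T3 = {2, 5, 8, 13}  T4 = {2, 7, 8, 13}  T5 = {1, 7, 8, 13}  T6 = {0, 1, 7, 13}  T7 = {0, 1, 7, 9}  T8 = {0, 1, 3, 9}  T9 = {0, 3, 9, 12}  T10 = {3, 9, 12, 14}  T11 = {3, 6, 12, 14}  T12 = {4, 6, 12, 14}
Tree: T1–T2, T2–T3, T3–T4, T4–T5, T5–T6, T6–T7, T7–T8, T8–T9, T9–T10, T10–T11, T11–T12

No — vertex 10 appears in no bag.

A tree decomposition must satisfy three properties: every vertex lies in some bag; for every edge, both endpoints lie together in some bag; and for every vertex, the bags containing it form a connected subtree. Here vertex 10 appears in no bag, so the decomposition is invalid.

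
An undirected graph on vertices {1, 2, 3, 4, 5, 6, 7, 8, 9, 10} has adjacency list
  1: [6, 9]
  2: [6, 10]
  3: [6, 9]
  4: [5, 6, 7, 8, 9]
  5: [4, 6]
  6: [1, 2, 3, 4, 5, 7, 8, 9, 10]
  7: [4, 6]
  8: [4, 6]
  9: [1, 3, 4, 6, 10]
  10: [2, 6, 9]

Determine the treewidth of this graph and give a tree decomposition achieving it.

Treewidth 2.
Bags: B1 = {6, 9, 10}  B2 = {4, 6, 9}  B3 = {1, 6, 9}  B4 = {4, 5, 6}  B5 = {2, 6, 10}  B6 = {3, 6, 9}  B7 = {4, 6, 7}  B8 = {4, 6, 8}
Tree: B1–B2, B1–B3, B2–B4, B1–B5, B3–B6, B2–B7, B4–B8

Every bag has size at most 3, so the width is 3 − 1 = 2 and tw(G) ≤ 2. On the other hand G contains the 3-clique {1, 6, 9}. A clique must lie in a single bag of any decomposition, so no decomposition can have width below 2. Hence tw(G) = 2 exactly.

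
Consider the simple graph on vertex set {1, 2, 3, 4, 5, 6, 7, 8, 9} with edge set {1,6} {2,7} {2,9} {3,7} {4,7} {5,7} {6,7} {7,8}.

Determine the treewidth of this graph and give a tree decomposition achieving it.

Treewidth 1.
One such decomposition:
Bags: B1 = {6, 7}  B2 = {5, 7}  B3 = {1, 6}  B4 = {2, 7}  B5 = {3, 7}  B6 = {2, 9}  B7 = {7, 8}  B8 = {4, 7}
Tree: B1–B2, B1–B3, B2–B4, B4–B5, B4–B6, B5–B7, B1–B8

Each bag holds 2 vertices, so the decomposition has width 1, which upper-bounds the treewidth. Since G has at least one edge (e.g. 6–7), it is not an edgeless graph, so tw(G) ≥ 1. The upper and lower bounds meet at 1, so that is the treewidth.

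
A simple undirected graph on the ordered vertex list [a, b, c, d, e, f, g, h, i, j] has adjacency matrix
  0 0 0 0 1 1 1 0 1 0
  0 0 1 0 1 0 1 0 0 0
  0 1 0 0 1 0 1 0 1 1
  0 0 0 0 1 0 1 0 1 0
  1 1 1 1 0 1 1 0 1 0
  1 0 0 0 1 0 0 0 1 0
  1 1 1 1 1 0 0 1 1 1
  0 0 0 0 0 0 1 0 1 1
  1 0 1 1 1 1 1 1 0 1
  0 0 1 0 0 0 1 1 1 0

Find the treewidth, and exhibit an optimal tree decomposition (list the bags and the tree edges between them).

Each bag holds 4 vertices, so the decomposition has width 3, which upper-bounds the treewidth. On the other hand G contains the 4-clique {b, c, e, g}. A clique must lie in a single bag of any decomposition, so no decomposition can have width below 3. Hence tw(G) = 3 exactly.

Treewidth 3.
One optimal decomposition is:
Bags: B1 = {c, e, g, i}  B2 = {a, e, g, i}  B3 = {a, e, f, i}  B4 = {b, c, e, g}  B5 = {c, g, i, j}  B6 = {g, h, i, j}  B7 = {d, e, g, i}
Tree: B1–B2, B2–B3, B1–B4, B1–B5, B5–B6, B2–B7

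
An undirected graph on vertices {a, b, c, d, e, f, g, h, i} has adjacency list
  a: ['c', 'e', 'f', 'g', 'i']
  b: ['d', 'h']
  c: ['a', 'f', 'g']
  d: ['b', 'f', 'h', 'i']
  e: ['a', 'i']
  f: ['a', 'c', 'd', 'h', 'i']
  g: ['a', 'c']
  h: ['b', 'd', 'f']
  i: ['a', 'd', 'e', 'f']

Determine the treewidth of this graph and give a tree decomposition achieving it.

Treewidth 2.
Bags: B1 = {a, f, i}  B2 = {d, f, i}  B3 = {a, c, f}  B4 = {a, c, g}  B5 = {d, f, h}  B6 = {b, d, h}  B7 = {a, e, i}
Tree: B1–B2, B1–B3, B3–B4, B2–B5, B5–B6, B1–B7

The largest bag has 3 vertices, giving width 2; this decomposition certifies tw(G) ≤ 2. Conversely, {a, c, g} is a clique of size 3, and the vertices of any clique must share a bag in every tree decomposition; so some bag has ≥ 3 vertices and tw(G) ≥ 2. Combining the bounds, tw(G) = 2.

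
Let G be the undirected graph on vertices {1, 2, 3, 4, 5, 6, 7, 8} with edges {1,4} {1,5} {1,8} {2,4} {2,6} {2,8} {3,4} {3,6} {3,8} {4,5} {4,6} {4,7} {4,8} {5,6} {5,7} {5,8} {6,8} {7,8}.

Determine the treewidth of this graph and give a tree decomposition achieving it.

Treewidth 3.
One optimal decomposition is:
Bags: B1 = {3, 4, 6, 8}  B2 = {4, 5, 6, 8}  B3 = {1, 4, 5, 8}  B4 = {2, 4, 6, 8}  B5 = {4, 5, 7, 8}
Tree: B1–B2, B2–B3, B1–B4, B2–B5

Each bag holds 4 vertices, so the decomposition has width 3, which upper-bounds the treewidth. Conversely, {2, 4, 6, 8} is a clique of size 4, and the vertices of any clique must share a bag in every tree decomposition; so some bag has ≥ 4 vertices and tw(G) ≥ 3. Combining the bounds, tw(G) = 3.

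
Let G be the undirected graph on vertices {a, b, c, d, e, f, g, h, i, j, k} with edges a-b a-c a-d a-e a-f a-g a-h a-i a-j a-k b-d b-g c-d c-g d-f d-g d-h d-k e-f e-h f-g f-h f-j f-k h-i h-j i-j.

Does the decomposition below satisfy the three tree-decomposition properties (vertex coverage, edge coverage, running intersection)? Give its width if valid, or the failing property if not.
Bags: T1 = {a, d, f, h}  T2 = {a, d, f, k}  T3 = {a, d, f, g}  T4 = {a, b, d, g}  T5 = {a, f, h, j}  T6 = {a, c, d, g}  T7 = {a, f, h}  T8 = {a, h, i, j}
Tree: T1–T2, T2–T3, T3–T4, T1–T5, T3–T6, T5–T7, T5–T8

A tree decomposition must satisfy three properties: every vertex lies in some bag; for every edge, both endpoints lie together in some bag; and for every vertex, the bags containing it form a connected subtree. Here vertex e appears in no bag, so the decomposition is invalid.

No — vertex e appears in no bag.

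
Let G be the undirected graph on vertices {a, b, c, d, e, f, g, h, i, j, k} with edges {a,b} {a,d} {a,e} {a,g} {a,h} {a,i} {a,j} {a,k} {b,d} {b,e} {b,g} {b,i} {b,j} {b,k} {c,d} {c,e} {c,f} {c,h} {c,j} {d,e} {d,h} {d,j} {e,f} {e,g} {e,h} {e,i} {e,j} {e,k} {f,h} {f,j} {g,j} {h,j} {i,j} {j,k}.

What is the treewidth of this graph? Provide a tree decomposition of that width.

The largest bag has 5 vertices, giving width 4; this decomposition certifies tw(G) ≤ 4. On the other hand G contains the 5-clique {a, d, e, h, j}. A clique must lie in a single bag of any decomposition, so no decomposition can have width below 4. Hence tw(G) = 4 exactly.

Treewidth 4.
One such decomposition:
Bags: B1 = {a, d, e, h, j}  B2 = {c, d, e, h, j}  B3 = {a, b, d, e, j}  B4 = {c, e, f, h, j}  B5 = {a, b, e, g, j}  B6 = {a, b, e, j, k}  B7 = {a, b, e, i, j}
Tree: B1–B2, B1–B3, B2–B4, B3–B5, B5–B6, B6–B7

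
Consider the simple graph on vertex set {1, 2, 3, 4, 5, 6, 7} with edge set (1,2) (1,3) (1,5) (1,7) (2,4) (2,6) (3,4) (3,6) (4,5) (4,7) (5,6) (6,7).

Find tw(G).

A width-3 tree decomposition is:
Bags: B1 = {1, 4, 6, 7}  B2 = {1, 3, 4, 6}  B3 = {1, 2, 4, 6}  B4 = {1, 4, 5, 6}
Tree: B1–B2, B2–B3, B3–B4
Each bag holds 4 vertices, so the decomposition has width 3, which upper-bounds the treewidth. For the lower bound: the 4 vertex sets {4,7}, {1,3}, {6}, {2} are disjoint, each induces a connected subgraph, and every pair is joined by at least one edge of G. Contracting each set to a single vertex therefore yields K_{4} as a minor, and since treewidth is minor-monotone, tw(G) ≥ tw(K_{4}) = 3. Hence tw(G) = 3 exactly.

3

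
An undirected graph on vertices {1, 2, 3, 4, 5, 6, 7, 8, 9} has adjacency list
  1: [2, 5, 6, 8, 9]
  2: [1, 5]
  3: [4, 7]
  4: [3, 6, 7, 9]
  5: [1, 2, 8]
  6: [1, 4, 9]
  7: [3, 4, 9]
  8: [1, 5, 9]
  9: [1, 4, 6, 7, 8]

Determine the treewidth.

2

A width-2 tree decomposition is:
Bags: B1 = {1, 6, 9}  B2 = {1, 8, 9}  B3 = {1, 5, 8}  B4 = {1, 2, 5}  B5 = {4, 6, 9}  B6 = {4, 7, 9}  B7 = {3, 4, 7}
Tree: B1–B2, B2–B3, B3–B4, B1–B5, B5–B6, B6–B7
The largest bag has 3 vertices, giving width 2; this decomposition certifies tw(G) ≤ 2. For the lower bound, the 3 vertices {1, 8, 9} are pairwise adjacent, and any tree decomposition puts a clique entirely inside one bag — forcing width ≥ 2. Hence tw(G) = 2 exactly.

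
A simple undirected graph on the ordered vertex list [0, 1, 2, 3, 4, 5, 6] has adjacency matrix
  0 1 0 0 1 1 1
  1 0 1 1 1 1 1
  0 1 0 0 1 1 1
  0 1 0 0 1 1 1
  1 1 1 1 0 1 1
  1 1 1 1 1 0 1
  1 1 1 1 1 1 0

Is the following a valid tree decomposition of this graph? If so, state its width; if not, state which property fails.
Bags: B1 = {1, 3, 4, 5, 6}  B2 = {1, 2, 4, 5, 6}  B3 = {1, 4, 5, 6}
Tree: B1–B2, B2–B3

No — vertex 0 appears in no bag.

A tree decomposition must satisfy three properties: every vertex lies in some bag; for every edge, both endpoints lie together in some bag; and for every vertex, the bags containing it form a connected subtree. Here vertex 0 appears in no bag, so the decomposition is invalid.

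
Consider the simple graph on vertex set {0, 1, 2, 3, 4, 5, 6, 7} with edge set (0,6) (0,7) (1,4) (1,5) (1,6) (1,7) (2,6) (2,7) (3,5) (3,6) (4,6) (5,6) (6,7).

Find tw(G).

2

A width-2 tree decomposition is:
Bags: B1 = {2, 6, 7}  B2 = {1, 6, 7}  B3 = {1, 5, 6}  B4 = {1, 4, 6}  B5 = {0, 6, 7}  B6 = {3, 5, 6}
Tree: B1–B2, B2–B3, B3–B4, B2–B5, B3–B6
Every bag has size at most 3, so the width is 3 − 1 = 2 and tw(G) ≤ 2. Conversely, {0, 6, 7} is a clique of size 3, and the vertices of any clique must share a bag in every tree decomposition; so some bag has ≥ 3 vertices and tw(G) ≥ 2. The upper and lower bounds meet at 2, so that is the treewidth.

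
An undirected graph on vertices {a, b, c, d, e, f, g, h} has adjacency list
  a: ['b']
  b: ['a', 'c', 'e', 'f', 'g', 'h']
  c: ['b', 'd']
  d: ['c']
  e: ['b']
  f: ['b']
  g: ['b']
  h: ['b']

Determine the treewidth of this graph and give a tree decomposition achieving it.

Each bag holds 2 vertices, so the decomposition has width 1, which upper-bounds the treewidth. Any graph with an edge has treewidth ≥ 1, and G has the edge b–a. Hence tw(G) = 1 exactly.

Treewidth 1.
One such decomposition:
Bags: B1 = {a, b}  B2 = {b, g}  B3 = {b, h}  B4 = {b, c}  B5 = {b, e}  B6 = {c, d}  B7 = {b, f}
Tree: B1–B2, B2–B3, B1–B4, B1–B5, B4–B6, B2–B7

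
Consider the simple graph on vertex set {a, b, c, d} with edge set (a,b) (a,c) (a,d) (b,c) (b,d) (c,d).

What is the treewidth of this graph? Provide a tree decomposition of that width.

Treewidth 3.
One such decomposition:
Bags: B1 = {a, b, c, d}
Tree: (single bag)

A single bag containing all 4 vertices is trivially a valid decomposition of width 3. For the lower bound, the 4 vertices {a, b, c, d} are pairwise adjacent, and any tree decomposition puts a clique entirely inside one bag — forcing width ≥ 3. Combining the bounds, tw(G) = 3.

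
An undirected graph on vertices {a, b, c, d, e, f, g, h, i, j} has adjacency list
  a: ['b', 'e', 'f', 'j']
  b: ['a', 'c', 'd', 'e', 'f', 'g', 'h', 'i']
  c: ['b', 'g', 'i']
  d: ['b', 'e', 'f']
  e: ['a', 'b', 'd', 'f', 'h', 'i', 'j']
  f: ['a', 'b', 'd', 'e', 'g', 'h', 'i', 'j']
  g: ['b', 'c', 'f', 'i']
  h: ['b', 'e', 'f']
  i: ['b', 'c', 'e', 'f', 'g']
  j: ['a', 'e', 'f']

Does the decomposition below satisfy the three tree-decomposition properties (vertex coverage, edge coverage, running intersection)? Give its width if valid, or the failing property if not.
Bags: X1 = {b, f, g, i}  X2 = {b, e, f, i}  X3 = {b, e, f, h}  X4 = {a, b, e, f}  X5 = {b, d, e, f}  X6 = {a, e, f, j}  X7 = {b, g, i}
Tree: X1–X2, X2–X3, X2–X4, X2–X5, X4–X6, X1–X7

A tree decomposition must satisfy three properties: every vertex lies in some bag; for every edge, both endpoints lie together in some bag; and for every vertex, the bags containing it form a connected subtree. Here vertex c appears in no bag, so the decomposition is invalid.

No — vertex c appears in no bag.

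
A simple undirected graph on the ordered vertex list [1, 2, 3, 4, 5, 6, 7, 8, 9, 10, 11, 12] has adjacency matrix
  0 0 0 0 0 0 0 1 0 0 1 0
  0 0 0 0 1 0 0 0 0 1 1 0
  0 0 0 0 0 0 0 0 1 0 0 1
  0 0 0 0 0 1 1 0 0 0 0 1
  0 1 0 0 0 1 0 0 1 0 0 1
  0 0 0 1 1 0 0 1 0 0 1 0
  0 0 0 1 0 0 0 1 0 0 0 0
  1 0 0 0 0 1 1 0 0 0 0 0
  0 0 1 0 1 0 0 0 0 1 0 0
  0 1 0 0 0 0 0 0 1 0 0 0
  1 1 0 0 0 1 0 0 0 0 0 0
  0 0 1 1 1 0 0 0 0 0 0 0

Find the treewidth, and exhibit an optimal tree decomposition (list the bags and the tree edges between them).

Treewidth 3.
One optimal decomposition is:
Bags: B1 = {3, 9, 10, 12}  B2 = {5, 9, 10, 12}  B3 = {2, 5, 10, 12}  B4 = {2, 4, 5, 12}  B5 = {2, 4, 5, 6}  B6 = {2, 4, 6, 11}  B7 = {4, 6, 7, 11}  B8 = {6, 7, 8, 11}  B9 = {1, 7, 8, 11}
Tree: B1–B2, B2–B3, B3–B4, B4–B5, B5–B6, B6–B7, B7–B8, B8–B9

The largest bag has 4 vertices, giving width 3; this decomposition certifies tw(G) ≤ 3. For the lower bound: the 4 vertex sets {3,9,10}, {12}, {5}, {2,4,6,11} are disjoint, each induces a connected subgraph, and every pair is joined by at least one edge of G. Contracting each set to a single vertex therefore yields K_{4} as a minor, and since treewidth is minor-monotone, tw(G) ≥ tw(K_{4}) = 3. Combining the bounds, tw(G) = 3.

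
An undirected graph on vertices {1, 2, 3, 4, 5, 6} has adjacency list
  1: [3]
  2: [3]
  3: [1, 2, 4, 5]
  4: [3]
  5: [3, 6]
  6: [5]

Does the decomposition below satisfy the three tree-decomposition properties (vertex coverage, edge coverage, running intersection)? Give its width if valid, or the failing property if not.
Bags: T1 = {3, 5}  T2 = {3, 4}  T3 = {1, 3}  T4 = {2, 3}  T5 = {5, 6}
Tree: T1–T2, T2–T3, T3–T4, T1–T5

Yes; width 1.

Vertex coverage: the bags together contain {1, 2, 3, 4, 5, 6}, the full vertex set. Edge coverage: each edge of G has both endpoints in at least one bag. Running intersection: for every vertex, the bags containing it form a connected subtree. All three properties hold, so this is a valid tree decomposition of width max|bag| − 1 = 1, and hence tw(G) ≤ 1.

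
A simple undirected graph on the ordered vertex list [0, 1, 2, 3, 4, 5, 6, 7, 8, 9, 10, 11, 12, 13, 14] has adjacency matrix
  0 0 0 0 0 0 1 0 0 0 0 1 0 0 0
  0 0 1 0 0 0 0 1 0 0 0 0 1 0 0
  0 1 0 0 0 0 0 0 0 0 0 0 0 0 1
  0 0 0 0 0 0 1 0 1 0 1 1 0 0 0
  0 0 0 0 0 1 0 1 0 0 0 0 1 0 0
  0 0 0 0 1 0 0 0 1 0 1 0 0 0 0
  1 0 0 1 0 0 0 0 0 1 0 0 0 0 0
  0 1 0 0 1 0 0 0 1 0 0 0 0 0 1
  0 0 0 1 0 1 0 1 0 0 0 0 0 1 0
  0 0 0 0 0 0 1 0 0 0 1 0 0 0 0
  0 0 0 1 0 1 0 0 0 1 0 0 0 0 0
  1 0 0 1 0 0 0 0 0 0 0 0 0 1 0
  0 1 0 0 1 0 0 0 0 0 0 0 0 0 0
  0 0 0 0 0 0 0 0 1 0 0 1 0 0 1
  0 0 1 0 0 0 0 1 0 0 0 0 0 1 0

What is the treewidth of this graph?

A width-3 tree decomposition is:
Bags: B1 = {1, 2, 12, 14}  B2 = {1, 7, 12, 14}  B3 = {4, 7, 12, 14}  B4 = {4, 7, 13, 14}  B5 = {4, 7, 8, 13}  B6 = {4, 5, 8, 13}  B7 = {5, 8, 11, 13}  B8 = {3, 5, 8, 11}  B9 = {3, 5, 10, 11}  B10 = {0, 3, 10, 11}  B11 = {0, 3, 6, 10}  B12 = {0, 6, 9, 10}
Tree: B1–B2, B2–B3, B3–B4, B4–B5, B5–B6, B6–B7, B7–B8, B8–B9, B9–B10, B10–B11, B11–B12
The largest bag has 4 vertices, giving width 3; this decomposition certifies tw(G) ≤ 3. For the lower bound: the 4 vertex sets {1,2,12}, {14}, {7}, {4,5,8,13} are disjoint, each induces a connected subgraph, and every pair is joined by at least one edge of G. Contracting each set to a single vertex therefore yields K_{4} as a minor, and since treewidth is minor-monotone, tw(G) ≥ tw(K_{4}) = 3. Therefore the treewidth is 3.

3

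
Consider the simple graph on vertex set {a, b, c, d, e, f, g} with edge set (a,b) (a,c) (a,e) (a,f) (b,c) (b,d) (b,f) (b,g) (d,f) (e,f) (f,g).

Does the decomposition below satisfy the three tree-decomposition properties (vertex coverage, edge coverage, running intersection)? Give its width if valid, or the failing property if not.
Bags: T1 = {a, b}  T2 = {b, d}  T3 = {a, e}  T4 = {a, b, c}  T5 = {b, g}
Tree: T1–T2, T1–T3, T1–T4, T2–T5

A tree decomposition must satisfy three properties: every vertex lies in some bag; for every edge, both endpoints lie together in some bag; and for every vertex, the bags containing it form a connected subtree. Here vertex f appears in no bag, so the decomposition is invalid.

No — vertex f appears in no bag.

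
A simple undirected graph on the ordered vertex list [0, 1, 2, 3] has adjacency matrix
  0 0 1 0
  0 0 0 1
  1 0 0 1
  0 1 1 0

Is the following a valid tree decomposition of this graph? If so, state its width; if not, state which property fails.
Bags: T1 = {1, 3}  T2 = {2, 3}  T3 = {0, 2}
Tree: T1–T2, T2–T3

Yes; width 1.

Every vertex of G appears in some bag (union = {0, 1, 2, 3}); every edge is covered by a bag; and for each vertex v the set of bags containing v is connected in the bag tree. The decomposition is therefore valid. The largest bag has 2 vertices, so the width is 1.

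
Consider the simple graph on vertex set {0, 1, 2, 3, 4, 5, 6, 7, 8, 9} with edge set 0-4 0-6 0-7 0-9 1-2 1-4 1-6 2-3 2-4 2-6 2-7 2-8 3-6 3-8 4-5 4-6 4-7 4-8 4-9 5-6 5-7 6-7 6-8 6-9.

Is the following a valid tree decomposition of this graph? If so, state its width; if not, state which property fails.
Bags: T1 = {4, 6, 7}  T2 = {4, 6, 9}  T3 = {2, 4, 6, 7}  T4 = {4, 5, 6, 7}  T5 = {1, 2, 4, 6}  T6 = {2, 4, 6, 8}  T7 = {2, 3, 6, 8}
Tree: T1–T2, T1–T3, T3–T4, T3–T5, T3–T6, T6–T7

A tree decomposition must satisfy three properties: every vertex lies in some bag; for every edge, both endpoints lie together in some bag; and for every vertex, the bags containing it form a connected subtree. Here vertex 0 appears in no bag, so the decomposition is invalid.

No — vertex 0 appears in no bag.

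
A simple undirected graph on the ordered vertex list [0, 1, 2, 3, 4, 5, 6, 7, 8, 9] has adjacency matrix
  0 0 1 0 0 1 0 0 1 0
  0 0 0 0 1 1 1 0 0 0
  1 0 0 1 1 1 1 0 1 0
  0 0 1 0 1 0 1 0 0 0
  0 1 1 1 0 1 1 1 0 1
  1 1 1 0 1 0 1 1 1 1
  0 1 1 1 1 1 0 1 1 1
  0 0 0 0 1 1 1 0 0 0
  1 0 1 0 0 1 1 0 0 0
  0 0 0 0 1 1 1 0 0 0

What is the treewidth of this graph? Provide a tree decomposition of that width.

The largest bag has 4 vertices, giving width 3; this decomposition certifies tw(G) ≤ 3. Conversely, {2, 3, 4, 6} is a clique of size 4, and the vertices of any clique must share a bag in every tree decomposition; so some bag has ≥ 4 vertices and tw(G) ≥ 3. Hence tw(G) = 3 exactly.

Treewidth 3.
One such decomposition:
Bags: B1 = {2, 4, 5, 6}  B2 = {1, 4, 5, 6}  B3 = {2, 5, 6, 8}  B4 = {0, 2, 5, 8}  B5 = {4, 5, 6, 7}  B6 = {2, 3, 4, 6}  B7 = {4, 5, 6, 9}
Tree: B1–B2, B1–B3, B3–B4, B1–B5, B1–B6, B1–B7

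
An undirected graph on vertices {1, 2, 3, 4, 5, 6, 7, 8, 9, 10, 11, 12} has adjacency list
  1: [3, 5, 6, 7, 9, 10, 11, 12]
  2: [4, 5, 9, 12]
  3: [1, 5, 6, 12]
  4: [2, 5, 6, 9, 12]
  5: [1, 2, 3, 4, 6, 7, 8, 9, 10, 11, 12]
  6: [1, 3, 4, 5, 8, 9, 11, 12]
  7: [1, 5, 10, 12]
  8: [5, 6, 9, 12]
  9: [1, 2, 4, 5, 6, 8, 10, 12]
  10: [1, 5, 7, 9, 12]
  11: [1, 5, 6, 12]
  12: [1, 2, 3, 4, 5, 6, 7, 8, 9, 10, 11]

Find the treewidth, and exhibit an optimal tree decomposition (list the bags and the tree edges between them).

Every bag has size at most 5, so the width is 5 − 1 = 4 and tw(G) ≤ 4. On the other hand G contains the 5-clique {5, 6, 8, 9, 12}. A clique must lie in a single bag of any decomposition, so no decomposition can have width below 4. The upper and lower bounds meet at 4, so that is the treewidth.

Treewidth 4.
One such decomposition:
Bags: B1 = {4, 5, 6, 9, 12}  B2 = {1, 5, 6, 9, 12}  B3 = {1, 5, 6, 11, 12}  B4 = {1, 5, 9, 10, 12}  B5 = {2, 4, 5, 9, 12}  B6 = {5, 6, 8, 9, 12}  B7 = {1, 5, 7, 10, 12}  B8 = {1, 3, 5, 6, 12}
Tree: B1–B2, B2–B3, B2–B4, B1–B5, B2–B6, B4–B7, B2–B8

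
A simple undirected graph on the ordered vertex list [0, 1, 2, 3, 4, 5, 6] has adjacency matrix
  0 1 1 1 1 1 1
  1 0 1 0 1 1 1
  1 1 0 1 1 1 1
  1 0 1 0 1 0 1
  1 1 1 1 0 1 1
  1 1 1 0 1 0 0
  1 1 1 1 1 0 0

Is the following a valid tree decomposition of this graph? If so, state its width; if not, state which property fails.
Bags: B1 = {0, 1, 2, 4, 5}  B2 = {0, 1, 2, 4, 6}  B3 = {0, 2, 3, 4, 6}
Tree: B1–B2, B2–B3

Yes; width 4.

Vertex coverage: the bags together contain {0, 1, 2, 3, 4, 5, 6}, the full vertex set. Edge coverage: each edge of G has both endpoints in at least one bag. Running intersection: for every vertex, the bags containing it form a connected subtree. All three properties hold, so this is a valid tree decomposition of width max|bag| − 1 = 4, and hence tw(G) ≤ 4.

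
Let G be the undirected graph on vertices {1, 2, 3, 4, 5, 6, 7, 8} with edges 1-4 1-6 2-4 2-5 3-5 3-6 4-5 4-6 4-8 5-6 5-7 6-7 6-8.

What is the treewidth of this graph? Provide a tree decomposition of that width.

Treewidth 2.
Bags: B1 = {4, 5, 6}  B2 = {1, 4, 6}  B3 = {2, 4, 5}  B4 = {3, 5, 6}  B5 = {4, 6, 8}  B6 = {5, 6, 7}
Tree: B1–B2, B1–B3, B1–B4, B2–B5, B4–B6

The largest bag has 3 vertices, giving width 2; this decomposition certifies tw(G) ≤ 2. For the lower bound, the 3 vertices {2, 4, 5} are pairwise adjacent, and any tree decomposition puts a clique entirely inside one bag — forcing width ≥ 2. Therefore the treewidth is 2.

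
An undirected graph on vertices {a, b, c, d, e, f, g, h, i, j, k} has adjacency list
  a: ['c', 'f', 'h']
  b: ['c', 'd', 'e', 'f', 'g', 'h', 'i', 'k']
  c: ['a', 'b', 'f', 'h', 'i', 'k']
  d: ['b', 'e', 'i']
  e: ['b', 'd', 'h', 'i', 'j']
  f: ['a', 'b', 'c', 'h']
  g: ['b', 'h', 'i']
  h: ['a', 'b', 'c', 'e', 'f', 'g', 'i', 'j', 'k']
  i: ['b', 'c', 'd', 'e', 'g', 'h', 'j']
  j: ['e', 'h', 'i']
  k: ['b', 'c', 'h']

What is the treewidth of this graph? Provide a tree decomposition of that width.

Treewidth 3.
One optimal decomposition is:
Bags: B1 = {b, c, h, i}  B2 = {b, g, h, i}  B3 = {b, c, h, k}  B4 = {b, e, h, i}  B5 = {b, c, f, h}  B6 = {a, c, f, h}  B7 = {b, d, e, i}  B8 = {e, h, i, j}
Tree: B1–B2, B1–B3, B2–B4, B1–B5, B5–B6, B4–B7, B4–B8

Each bag holds 4 vertices, so the decomposition has width 3, which upper-bounds the treewidth. On the other hand G contains the 4-clique {b, d, e, i}. A clique must lie in a single bag of any decomposition, so no decomposition can have width below 3. Combining the bounds, tw(G) = 3.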